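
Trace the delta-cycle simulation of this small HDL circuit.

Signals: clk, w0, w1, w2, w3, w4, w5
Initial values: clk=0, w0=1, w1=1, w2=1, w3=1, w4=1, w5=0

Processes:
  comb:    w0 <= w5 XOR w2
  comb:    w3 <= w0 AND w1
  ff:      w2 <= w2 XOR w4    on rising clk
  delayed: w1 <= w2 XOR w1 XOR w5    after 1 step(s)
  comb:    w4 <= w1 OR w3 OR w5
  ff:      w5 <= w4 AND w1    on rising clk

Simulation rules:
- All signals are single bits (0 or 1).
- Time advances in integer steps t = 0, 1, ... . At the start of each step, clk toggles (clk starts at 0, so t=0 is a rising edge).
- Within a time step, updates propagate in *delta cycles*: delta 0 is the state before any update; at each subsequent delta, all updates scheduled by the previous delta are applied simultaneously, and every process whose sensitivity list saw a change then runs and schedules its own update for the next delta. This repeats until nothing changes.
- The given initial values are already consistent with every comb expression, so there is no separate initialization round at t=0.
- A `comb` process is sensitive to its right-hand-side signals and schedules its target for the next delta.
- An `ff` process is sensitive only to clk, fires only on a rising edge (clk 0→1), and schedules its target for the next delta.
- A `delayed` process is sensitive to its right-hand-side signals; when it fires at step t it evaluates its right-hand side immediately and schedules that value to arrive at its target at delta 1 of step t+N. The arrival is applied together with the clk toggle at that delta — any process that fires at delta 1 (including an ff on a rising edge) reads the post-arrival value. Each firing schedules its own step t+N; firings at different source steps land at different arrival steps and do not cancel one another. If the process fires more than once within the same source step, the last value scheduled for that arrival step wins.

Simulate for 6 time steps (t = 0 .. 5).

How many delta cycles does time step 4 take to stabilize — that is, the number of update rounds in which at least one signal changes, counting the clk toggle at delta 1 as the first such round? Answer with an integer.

[bits: w4,w2,w3,w0,w5,w1,clk]
t=0: Δ0=1111010 Δ1=1111011 Δ2=1011111 | 2Δ
t=1: Δ0=1011111 Δ1=1011100 Δ2=1001100 | 2Δ
t=2: Δ0=1001100 Δ1=1001111 Δ2=1111111 Δ3=1110111 Δ4=1100111 | 4Δ
t=3: Δ0=1100111 Δ1=1100110 | 1Δ
t=4: Δ0=1100110 Δ1=1100111 Δ2=1000111 Δ3=1001111 Δ4=1011111 | 4Δ
t=5: Δ0=1011111 Δ1=1011100 Δ2=1001100 | 2Δ

4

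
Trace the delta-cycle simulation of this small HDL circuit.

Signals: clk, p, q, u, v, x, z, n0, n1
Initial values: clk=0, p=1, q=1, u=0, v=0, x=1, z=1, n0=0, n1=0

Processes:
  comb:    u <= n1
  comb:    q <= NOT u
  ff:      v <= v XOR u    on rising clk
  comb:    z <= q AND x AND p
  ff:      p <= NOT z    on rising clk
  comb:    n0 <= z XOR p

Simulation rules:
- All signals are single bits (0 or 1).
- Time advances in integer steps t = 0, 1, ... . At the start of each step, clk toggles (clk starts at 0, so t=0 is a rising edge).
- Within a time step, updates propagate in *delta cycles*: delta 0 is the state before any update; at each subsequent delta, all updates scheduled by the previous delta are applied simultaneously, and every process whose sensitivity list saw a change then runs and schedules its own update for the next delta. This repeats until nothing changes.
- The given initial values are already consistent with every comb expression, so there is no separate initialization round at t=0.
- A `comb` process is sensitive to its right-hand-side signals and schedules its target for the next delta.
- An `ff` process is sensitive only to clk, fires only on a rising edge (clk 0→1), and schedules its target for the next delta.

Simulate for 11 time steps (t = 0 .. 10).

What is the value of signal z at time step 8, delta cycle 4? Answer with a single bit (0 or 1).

[bits: p,n0,clk,z,n1,x,v,q,u]
t=0: Δ0=100101010 Δ1=101101010 Δ2=001101010 Δ3=011001010 Δ4=001001010 | 4Δ
t=1: Δ0=001001010 Δ1=000001010 | 1Δ
t=2: Δ0=000001010 Δ1=001001010 Δ2=101001010 Δ3=111101010 Δ4=101101010 | 4Δ
t=3: Δ0=101101010 Δ1=100101010 | 1Δ
t=4: Δ0=100101010 Δ1=101101010 Δ2=001101010 Δ3=011001010 Δ4=001001010 | 4Δ
t=5: Δ0=001001010 Δ1=000001010 | 1Δ
t=6: Δ0=000001010 Δ1=001001010 Δ2=101001010 Δ3=111101010 Δ4=101101010 | 4Δ
t=7: Δ0=101101010 Δ1=100101010 | 1Δ
t=8: Δ0=100101010 Δ1=101101010 Δ2=001101010 Δ3=011001010 Δ4=001001010 | 4Δ
t=9: Δ0=001001010 Δ1=000001010 | 1Δ
t=10: Δ0=000001010 Δ1=001001010 Δ2=101001010 Δ3=111101010 Δ4=101101010 | 4Δ

0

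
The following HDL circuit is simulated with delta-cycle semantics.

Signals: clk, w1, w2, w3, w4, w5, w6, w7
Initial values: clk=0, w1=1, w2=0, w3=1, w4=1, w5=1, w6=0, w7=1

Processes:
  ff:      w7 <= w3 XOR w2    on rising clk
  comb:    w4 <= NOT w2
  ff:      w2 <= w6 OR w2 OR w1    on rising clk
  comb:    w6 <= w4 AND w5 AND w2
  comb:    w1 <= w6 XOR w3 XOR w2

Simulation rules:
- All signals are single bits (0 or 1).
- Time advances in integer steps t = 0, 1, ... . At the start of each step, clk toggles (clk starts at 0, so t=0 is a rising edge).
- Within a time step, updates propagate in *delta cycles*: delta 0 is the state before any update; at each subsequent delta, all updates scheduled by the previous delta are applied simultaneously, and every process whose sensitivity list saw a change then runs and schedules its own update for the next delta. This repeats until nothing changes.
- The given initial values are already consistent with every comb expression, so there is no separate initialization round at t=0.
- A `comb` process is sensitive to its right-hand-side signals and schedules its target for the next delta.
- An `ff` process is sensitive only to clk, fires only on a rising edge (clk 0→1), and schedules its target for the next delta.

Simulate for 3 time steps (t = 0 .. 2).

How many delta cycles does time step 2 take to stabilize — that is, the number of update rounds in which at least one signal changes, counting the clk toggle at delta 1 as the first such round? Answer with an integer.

2

[bits: w2,clk,w7,w3,w4,w1,w6,w5]
t=0: Δ0=00111101 Δ1=01111101 Δ2=11111101 Δ3=11110011 Δ4=11110101 Δ5=11110001 | 5Δ
t=1: Δ0=11110001 Δ1=10110001 | 1Δ
t=2: Δ0=10110001 Δ1=11110001 Δ2=11010001 | 2Δ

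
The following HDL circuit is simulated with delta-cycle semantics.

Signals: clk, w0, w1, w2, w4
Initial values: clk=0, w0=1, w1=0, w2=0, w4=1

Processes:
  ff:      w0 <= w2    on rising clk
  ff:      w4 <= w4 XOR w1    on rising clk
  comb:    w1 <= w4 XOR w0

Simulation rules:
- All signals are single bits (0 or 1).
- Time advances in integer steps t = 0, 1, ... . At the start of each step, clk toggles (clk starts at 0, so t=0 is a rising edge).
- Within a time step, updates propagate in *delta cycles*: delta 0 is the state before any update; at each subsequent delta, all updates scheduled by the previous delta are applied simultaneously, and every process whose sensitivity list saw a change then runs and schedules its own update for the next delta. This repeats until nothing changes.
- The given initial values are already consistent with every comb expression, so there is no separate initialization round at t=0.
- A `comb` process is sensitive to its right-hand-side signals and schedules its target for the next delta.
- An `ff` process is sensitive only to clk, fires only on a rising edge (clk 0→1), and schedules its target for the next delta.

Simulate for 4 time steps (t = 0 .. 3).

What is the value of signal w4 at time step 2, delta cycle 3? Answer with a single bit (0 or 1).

[bits: w1,w0,clk,w4,w2]
t=0: Δ0=01010 Δ1=01110 Δ2=00110 Δ3=10110 | 3Δ
t=1: Δ0=10110 Δ1=10010 | 1Δ
t=2: Δ0=10010 Δ1=10110 Δ2=10100 Δ3=00100 | 3Δ
t=3: Δ0=00100 Δ1=00000 | 1Δ

0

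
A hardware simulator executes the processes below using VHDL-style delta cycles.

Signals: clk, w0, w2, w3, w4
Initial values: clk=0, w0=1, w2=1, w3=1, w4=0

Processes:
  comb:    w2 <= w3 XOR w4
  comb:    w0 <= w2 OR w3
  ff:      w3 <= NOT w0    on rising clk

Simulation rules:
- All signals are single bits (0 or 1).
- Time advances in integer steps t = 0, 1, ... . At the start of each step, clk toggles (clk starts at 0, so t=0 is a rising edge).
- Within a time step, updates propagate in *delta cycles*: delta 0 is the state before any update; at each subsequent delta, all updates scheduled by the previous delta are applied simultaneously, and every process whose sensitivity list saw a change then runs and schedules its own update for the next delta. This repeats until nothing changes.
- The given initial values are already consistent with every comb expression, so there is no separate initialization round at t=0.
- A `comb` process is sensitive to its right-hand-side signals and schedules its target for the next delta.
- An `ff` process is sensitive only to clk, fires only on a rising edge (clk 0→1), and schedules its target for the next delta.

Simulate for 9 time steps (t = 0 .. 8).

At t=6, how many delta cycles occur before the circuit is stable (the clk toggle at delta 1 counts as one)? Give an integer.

[bits: w0,w2,w3,clk,w4]
t=0: Δ0=11100 Δ1=11110 Δ2=11010 Δ3=10010 Δ4=00010 | 4Δ
t=1: Δ0=00010 Δ1=00000 | 1Δ
t=2: Δ0=00000 Δ1=00010 Δ2=00110 Δ3=11110 | 3Δ
t=3: Δ0=11110 Δ1=11100 | 1Δ
t=4: Δ0=11100 Δ1=11110 Δ2=11010 Δ3=10010 Δ4=00010 | 4Δ
t=5: Δ0=00010 Δ1=00000 | 1Δ
t=6: Δ0=00000 Δ1=00010 Δ2=00110 Δ3=11110 | 3Δ
t=7: Δ0=11110 Δ1=11100 | 1Δ
t=8: Δ0=11100 Δ1=11110 Δ2=11010 Δ3=10010 Δ4=00010 | 4Δ

3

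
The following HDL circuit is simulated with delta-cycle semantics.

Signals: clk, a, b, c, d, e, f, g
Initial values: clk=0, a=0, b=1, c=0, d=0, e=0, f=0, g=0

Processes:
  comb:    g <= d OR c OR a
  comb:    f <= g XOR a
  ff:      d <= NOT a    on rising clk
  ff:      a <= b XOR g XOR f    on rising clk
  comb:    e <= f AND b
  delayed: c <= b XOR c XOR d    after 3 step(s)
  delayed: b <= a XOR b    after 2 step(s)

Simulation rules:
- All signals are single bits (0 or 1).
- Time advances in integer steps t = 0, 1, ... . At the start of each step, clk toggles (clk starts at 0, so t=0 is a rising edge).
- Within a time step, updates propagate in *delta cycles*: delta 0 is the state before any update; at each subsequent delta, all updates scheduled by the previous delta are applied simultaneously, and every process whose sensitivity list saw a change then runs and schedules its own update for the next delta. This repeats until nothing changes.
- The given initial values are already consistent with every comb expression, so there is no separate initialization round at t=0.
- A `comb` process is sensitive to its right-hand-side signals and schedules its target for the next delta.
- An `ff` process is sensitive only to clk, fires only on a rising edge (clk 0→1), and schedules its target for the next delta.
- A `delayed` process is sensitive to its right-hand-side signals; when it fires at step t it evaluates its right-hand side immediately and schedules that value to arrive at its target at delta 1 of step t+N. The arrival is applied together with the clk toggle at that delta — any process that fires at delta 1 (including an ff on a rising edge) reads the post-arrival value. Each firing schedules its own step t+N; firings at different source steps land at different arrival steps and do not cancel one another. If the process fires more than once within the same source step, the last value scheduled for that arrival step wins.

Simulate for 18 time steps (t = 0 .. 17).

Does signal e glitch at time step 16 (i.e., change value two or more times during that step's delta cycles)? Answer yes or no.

yes

t0.Δ0 clk=0 a=0 g=0 c=0 f=0 e=0 d=0 b=1
t0.Δ1 clk=1 a=0 g=0 c=0 f=0 e=0 d=0 b=1
t0.Δ2 clk=1 a=1 g=0 c=0 f=0 e=0 d=1 b=1
t0.Δ3 clk=1 a=1 g=1 c=0 f=1 e=0 d=1 b=1
t0.Δ4 clk=1 a=1 g=1 c=0 f=0 e=1 d=1 b=1
t0.Δ5 clk=1 a=1 g=1 c=0 f=0 e=0 d=1 b=1
t1.Δ0 clk=1 a=1 g=1 c=0 f=0 e=0 d=1 b=1
t1.Δ1 clk=0 a=1 g=1 c=0 f=0 e=0 d=1 b=1
t2.Δ0 clk=0 a=1 g=1 c=0 f=0 e=0 d=1 b=1
t2.Δ1 clk=1 a=1 g=1 c=0 f=0 e=0 d=1 b=0
t2.Δ2 clk=1 a=1 g=1 c=0 f=0 e=0 d=0 b=0
t3.Δ0 clk=1 a=1 g=1 c=0 f=0 e=0 d=0 b=0
t3.Δ1 clk=0 a=1 g=1 c=0 f=0 e=0 d=0 b=0
t4.Δ0 clk=0 a=1 g=1 c=0 f=0 e=0 d=0 b=0
t4.Δ1 clk=1 a=1 g=1 c=0 f=0 e=0 d=0 b=1
t4.Δ2 clk=1 a=0 g=1 c=0 f=0 e=0 d=0 b=1
t4.Δ3 clk=1 a=0 g=0 c=0 f=1 e=0 d=0 b=1
t4.Δ4 clk=1 a=0 g=0 c=0 f=0 e=1 d=0 b=1
t4.Δ5 clk=1 a=0 g=0 c=0 f=0 e=0 d=0 b=1
t5.Δ0 clk=1 a=0 g=0 c=0 f=0 e=0 d=0 b=1
t5.Δ1 clk=0 a=0 g=0 c=0 f=0 e=0 d=0 b=1
t6.Δ0 clk=0 a=0 g=0 c=0 f=0 e=0 d=0 b=1
t6.Δ1 clk=1 a=0 g=0 c=0 f=0 e=0 d=0 b=1
t6.Δ2 clk=1 a=1 g=0 c=0 f=0 e=0 d=1 b=1
t6.Δ3 clk=1 a=1 g=1 c=0 f=1 e=0 d=1 b=1
t6.Δ4 clk=1 a=1 g=1 c=0 f=0 e=1 d=1 b=1
t6.Δ5 clk=1 a=1 g=1 c=0 f=0 e=0 d=1 b=1
t7.Δ0 clk=1 a=1 g=1 c=0 f=0 e=0 d=1 b=1
t7.Δ1 clk=0 a=1 g=1 c=1 f=0 e=0 d=1 b=1
t8.Δ0 clk=0 a=1 g=1 c=1 f=0 e=0 d=1 b=1
t8.Δ1 clk=1 a=1 g=1 c=1 f=0 e=0 d=1 b=0
t8.Δ2 clk=1 a=1 g=1 c=1 f=0 e=0 d=0 b=0
t9.Δ0 clk=1 a=1 g=1 c=1 f=0 e=0 d=0 b=0
t9.Δ1 clk=0 a=1 g=1 c=0 f=0 e=0 d=0 b=0
t10.Δ0 clk=0 a=1 g=1 c=0 f=0 e=0 d=0 b=0
t10.Δ1 clk=1 a=1 g=1 c=1 f=0 e=0 d=0 b=1
t10.Δ2 clk=1 a=0 g=1 c=1 f=0 e=0 d=0 b=1
t10.Δ3 clk=1 a=0 g=1 c=1 f=1 e=0 d=0 b=1
t10.Δ4 clk=1 a=0 g=1 c=1 f=1 e=1 d=0 b=1
t11.Δ0 clk=1 a=0 g=1 c=1 f=1 e=1 d=0 b=1
t11.Δ1 clk=0 a=0 g=1 c=1 f=1 e=1 d=0 b=1
t12.Δ0 clk=0 a=0 g=1 c=1 f=1 e=1 d=0 b=1
t12.Δ1 clk=1 a=0 g=1 c=0 f=1 e=1 d=0 b=1
t12.Δ2 clk=1 a=1 g=0 c=0 f=1 e=1 d=1 b=1
t12.Δ3 clk=1 a=1 g=1 c=0 f=1 e=1 d=1 b=1
t12.Δ4 clk=1 a=1 g=1 c=0 f=0 e=1 d=1 b=1
t12.Δ5 clk=1 a=1 g=1 c=0 f=0 e=0 d=1 b=1
t13.Δ0 clk=1 a=1 g=1 c=0 f=0 e=0 d=1 b=1
t13.Δ1 clk=0 a=1 g=1 c=0 f=0 e=0 d=1 b=1
t14.Δ0 clk=0 a=1 g=1 c=0 f=0 e=0 d=1 b=1
t14.Δ1 clk=1 a=1 g=1 c=0 f=0 e=0 d=1 b=0
t14.Δ2 clk=1 a=1 g=1 c=0 f=0 e=0 d=0 b=0
t15.Δ0 clk=1 a=1 g=1 c=0 f=0 e=0 d=0 b=0
t15.Δ1 clk=0 a=1 g=1 c=0 f=0 e=0 d=0 b=0
t16.Δ0 clk=0 a=1 g=1 c=0 f=0 e=0 d=0 b=0
t16.Δ1 clk=1 a=1 g=1 c=0 f=0 e=0 d=0 b=1
t16.Δ2 clk=1 a=0 g=1 c=0 f=0 e=0 d=0 b=1
t16.Δ3 clk=1 a=0 g=0 c=0 f=1 e=0 d=0 b=1
t16.Δ4 clk=1 a=0 g=0 c=0 f=0 e=1 d=0 b=1
t16.Δ5 clk=1 a=0 g=0 c=0 f=0 e=0 d=0 b=1
t17.Δ0 clk=1 a=0 g=0 c=0 f=0 e=0 d=0 b=1
t17.Δ1 clk=0 a=0 g=0 c=0 f=0 e=0 d=0 b=1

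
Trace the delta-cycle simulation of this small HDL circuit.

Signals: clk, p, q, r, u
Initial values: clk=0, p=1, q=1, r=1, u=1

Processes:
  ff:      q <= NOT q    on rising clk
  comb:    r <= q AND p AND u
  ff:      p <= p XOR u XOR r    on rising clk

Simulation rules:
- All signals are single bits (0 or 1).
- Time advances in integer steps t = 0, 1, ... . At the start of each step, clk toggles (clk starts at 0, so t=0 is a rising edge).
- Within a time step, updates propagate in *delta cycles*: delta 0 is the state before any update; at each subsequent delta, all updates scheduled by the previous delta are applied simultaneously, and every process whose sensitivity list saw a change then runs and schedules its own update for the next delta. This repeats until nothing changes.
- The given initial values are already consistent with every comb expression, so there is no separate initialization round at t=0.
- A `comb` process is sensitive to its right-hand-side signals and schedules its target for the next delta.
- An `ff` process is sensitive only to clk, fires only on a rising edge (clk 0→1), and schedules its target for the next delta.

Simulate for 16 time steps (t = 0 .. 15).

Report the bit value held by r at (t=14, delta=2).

0

t0.Δ0 u=1 p=1 q=1 clk=0 r=1
t0.Δ1 u=1 p=1 q=1 clk=1 r=1
t0.Δ2 u=1 p=1 q=0 clk=1 r=1
t0.Δ3 u=1 p=1 q=0 clk=1 r=0
t1.Δ0 u=1 p=1 q=0 clk=1 r=0
t1.Δ1 u=1 p=1 q=0 clk=0 r=0
t2.Δ0 u=1 p=1 q=0 clk=0 r=0
t2.Δ1 u=1 p=1 q=0 clk=1 r=0
t2.Δ2 u=1 p=0 q=1 clk=1 r=0
t3.Δ0 u=1 p=0 q=1 clk=1 r=0
t3.Δ1 u=1 p=0 q=1 clk=0 r=0
t4.Δ0 u=1 p=0 q=1 clk=0 r=0
t4.Δ1 u=1 p=0 q=1 clk=1 r=0
t4.Δ2 u=1 p=1 q=0 clk=1 r=0
t5.Δ0 u=1 p=1 q=0 clk=1 r=0
t5.Δ1 u=1 p=1 q=0 clk=0 r=0
t6.Δ0 u=1 p=1 q=0 clk=0 r=0
t6.Δ1 u=1 p=1 q=0 clk=1 r=0
t6.Δ2 u=1 p=0 q=1 clk=1 r=0
t7.Δ0 u=1 p=0 q=1 clk=1 r=0
t7.Δ1 u=1 p=0 q=1 clk=0 r=0
t8.Δ0 u=1 p=0 q=1 clk=0 r=0
t8.Δ1 u=1 p=0 q=1 clk=1 r=0
t8.Δ2 u=1 p=1 q=0 clk=1 r=0
t9.Δ0 u=1 p=1 q=0 clk=1 r=0
t9.Δ1 u=1 p=1 q=0 clk=0 r=0
t10.Δ0 u=1 p=1 q=0 clk=0 r=0
t10.Δ1 u=1 p=1 q=0 clk=1 r=0
t10.Δ2 u=1 p=0 q=1 clk=1 r=0
t11.Δ0 u=1 p=0 q=1 clk=1 r=0
t11.Δ1 u=1 p=0 q=1 clk=0 r=0
t12.Δ0 u=1 p=0 q=1 clk=0 r=0
t12.Δ1 u=1 p=0 q=1 clk=1 r=0
t12.Δ2 u=1 p=1 q=0 clk=1 r=0
t13.Δ0 u=1 p=1 q=0 clk=1 r=0
t13.Δ1 u=1 p=1 q=0 clk=0 r=0
t14.Δ0 u=1 p=1 q=0 clk=0 r=0
t14.Δ1 u=1 p=1 q=0 clk=1 r=0
t14.Δ2 u=1 p=0 q=1 clk=1 r=0
t15.Δ0 u=1 p=0 q=1 clk=1 r=0
t15.Δ1 u=1 p=0 q=1 clk=0 r=0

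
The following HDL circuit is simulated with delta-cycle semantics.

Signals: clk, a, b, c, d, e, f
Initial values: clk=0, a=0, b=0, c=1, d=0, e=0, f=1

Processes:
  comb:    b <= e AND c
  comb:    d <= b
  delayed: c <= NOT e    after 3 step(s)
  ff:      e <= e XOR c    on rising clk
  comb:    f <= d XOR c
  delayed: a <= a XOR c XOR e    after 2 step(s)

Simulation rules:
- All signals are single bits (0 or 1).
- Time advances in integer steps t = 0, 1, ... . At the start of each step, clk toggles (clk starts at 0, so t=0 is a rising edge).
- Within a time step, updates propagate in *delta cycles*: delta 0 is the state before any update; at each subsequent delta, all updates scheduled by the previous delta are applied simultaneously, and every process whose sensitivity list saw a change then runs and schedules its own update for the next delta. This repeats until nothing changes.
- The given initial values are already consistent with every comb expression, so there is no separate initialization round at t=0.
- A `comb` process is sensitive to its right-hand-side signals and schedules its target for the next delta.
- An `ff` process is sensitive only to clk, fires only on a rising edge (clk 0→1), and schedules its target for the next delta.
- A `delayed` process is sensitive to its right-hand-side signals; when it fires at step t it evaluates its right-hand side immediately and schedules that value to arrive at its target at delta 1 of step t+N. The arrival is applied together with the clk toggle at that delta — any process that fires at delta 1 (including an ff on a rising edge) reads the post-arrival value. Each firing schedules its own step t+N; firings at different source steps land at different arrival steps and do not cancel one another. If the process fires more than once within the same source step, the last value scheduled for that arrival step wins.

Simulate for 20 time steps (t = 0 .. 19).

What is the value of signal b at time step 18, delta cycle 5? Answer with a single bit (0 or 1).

1

[bits: b,e,a,f,clk,d,c]
t=0: Δ0=0001001 Δ1=0001101 Δ2=0101101 Δ3=1101101 Δ4=1101111 Δ5=1100111 | 5Δ
t=1: Δ0=1100111 Δ1=1100011 | 1Δ
t=2: Δ0=1100011 Δ1=1100111 Δ2=1000111 Δ3=0000111 Δ4=0000101 Δ5=0001101 | 5Δ
t=3: Δ0=0001101 Δ1=0001000 Δ2=0000000 | 2Δ
t=4: Δ0=0000000 Δ1=0010100 | 1Δ
t=5: Δ0=0010100 Δ1=0000001 Δ2=0001001 | 2Δ
t=6: Δ0=0001001 Δ1=0011101 Δ2=0111101 Δ3=1111101 Δ4=1111111 Δ5=1110111 | 5Δ
t=7: Δ0=1110111 Δ1=1110011 | 1Δ
t=8: Δ0=1110011 Δ1=1110111 Δ2=1010111 Δ3=0010111 Δ4=0010101 Δ5=0011101 | 5Δ
t=9: Δ0=0011101 Δ1=0011000 Δ2=0010000 | 2Δ
t=10: Δ0=0010000 Δ1=0000100 | 1Δ
t=11: Δ0=0000100 Δ1=0010001 Δ2=0011001 | 2Δ
t=12: Δ0=0011001 Δ1=0001101 Δ2=0101101 Δ3=1101101 Δ4=1101111 Δ5=1100111 | 5Δ
t=13: Δ0=1100111 Δ1=1100011 | 1Δ
t=14: Δ0=1100011 Δ1=1100111 Δ2=1000111 Δ3=0000111 Δ4=0000101 Δ5=0001101 | 5Δ
t=15: Δ0=0001101 Δ1=0001000 Δ2=0000000 | 2Δ
t=16: Δ0=0000000 Δ1=0010100 | 1Δ
t=17: Δ0=0010100 Δ1=0000001 Δ2=0001001 | 2Δ
t=18: Δ0=0001001 Δ1=0011101 Δ2=0111101 Δ3=1111101 Δ4=1111111 Δ5=1110111 | 5Δ
t=19: Δ0=1110111 Δ1=1110011 | 1Δ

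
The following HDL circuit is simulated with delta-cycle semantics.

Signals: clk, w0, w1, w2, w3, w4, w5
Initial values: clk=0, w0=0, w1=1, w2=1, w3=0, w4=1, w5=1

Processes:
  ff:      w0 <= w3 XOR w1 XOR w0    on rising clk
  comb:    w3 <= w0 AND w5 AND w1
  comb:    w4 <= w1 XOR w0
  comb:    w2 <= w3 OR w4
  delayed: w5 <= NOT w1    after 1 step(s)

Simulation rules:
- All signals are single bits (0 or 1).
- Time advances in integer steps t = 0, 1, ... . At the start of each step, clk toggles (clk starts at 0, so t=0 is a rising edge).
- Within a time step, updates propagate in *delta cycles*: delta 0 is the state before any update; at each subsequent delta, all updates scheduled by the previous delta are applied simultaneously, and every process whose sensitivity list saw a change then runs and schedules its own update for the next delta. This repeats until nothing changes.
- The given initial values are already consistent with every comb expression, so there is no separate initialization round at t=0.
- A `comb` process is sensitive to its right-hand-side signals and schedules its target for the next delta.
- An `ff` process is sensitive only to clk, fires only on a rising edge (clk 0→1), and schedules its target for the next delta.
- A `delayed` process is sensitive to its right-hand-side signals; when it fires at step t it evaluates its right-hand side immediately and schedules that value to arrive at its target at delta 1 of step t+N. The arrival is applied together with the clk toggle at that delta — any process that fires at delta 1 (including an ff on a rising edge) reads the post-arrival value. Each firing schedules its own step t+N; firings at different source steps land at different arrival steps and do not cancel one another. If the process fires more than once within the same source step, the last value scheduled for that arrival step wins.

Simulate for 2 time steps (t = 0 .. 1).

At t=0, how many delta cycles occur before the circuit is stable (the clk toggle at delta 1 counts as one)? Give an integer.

3

t=0 Δ0: w3=0 w2=1 w1=1 w5=1 w0=0 w4=1 clk=0
  Δ1: clk:0→1
  Δ2: w0:0→1
  Δ3: w3:0→1, w4:1→0
  (3Δ to stable)
t=1 Δ0: w3=1 w2=1 w1=1 w5=1 w0=1 w4=0 clk=1
  Δ1: clk:1→0
  (1Δ to stable)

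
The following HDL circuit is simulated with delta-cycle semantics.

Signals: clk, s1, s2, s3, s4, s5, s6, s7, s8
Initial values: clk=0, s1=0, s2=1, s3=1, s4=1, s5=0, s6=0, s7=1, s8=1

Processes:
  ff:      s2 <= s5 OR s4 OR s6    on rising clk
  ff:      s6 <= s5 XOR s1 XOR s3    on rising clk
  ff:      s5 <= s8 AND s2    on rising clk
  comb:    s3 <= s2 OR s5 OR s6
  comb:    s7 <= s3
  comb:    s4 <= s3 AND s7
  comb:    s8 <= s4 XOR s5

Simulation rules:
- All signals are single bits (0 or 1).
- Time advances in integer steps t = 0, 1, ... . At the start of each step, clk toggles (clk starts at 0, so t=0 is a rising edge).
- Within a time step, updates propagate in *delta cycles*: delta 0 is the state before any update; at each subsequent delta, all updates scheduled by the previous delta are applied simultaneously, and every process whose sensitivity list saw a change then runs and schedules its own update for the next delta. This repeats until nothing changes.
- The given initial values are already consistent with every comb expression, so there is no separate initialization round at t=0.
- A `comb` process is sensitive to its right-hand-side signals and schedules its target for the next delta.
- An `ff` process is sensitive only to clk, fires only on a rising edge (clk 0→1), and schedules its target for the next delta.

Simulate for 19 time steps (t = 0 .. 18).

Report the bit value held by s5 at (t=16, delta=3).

t=0 Δ0: s3=1 s1=0 s5=0 s7=1 s6=0 s8=1 s2=1 clk=0 s4=1
  Δ1: clk:0→1
  Δ2: s5:0→1, s6:0→1
  Δ3: s8:1→0
  (3Δ to stable)
t=1 Δ0: s3=1 s1=0 s5=1 s7=1 s6=1 s8=0 s2=1 clk=1 s4=1
  Δ1: clk:1→0
  (1Δ to stable)
t=2 Δ0: s3=1 s1=0 s5=1 s7=1 s6=1 s8=0 s2=1 clk=0 s4=1
  Δ1: clk:0→1
  Δ2: s5:1→0, s6:1→0
  Δ3: s8:0→1
  (3Δ to stable)
t=3 Δ0: s3=1 s1=0 s5=0 s7=1 s6=0 s8=1 s2=1 clk=1 s4=1
  Δ1: clk:1→0
  (1Δ to stable)
t=4 Δ0: s3=1 s1=0 s5=0 s7=1 s6=0 s8=1 s2=1 clk=0 s4=1
  Δ1: clk:0→1
  Δ2: s5:0→1, s6:0→1
  Δ3: s8:1→0
  (3Δ to stable)
t=5 Δ0: s3=1 s1=0 s5=1 s7=1 s6=1 s8=0 s2=1 clk=1 s4=1
  Δ1: clk:1→0
  (1Δ to stable)
t=6 Δ0: s3=1 s1=0 s5=1 s7=1 s6=1 s8=0 s2=1 clk=0 s4=1
  Δ1: clk:0→1
  Δ2: s5:1→0, s6:1→0
  Δ3: s8:0→1
  (3Δ to stable)
t=7 Δ0: s3=1 s1=0 s5=0 s7=1 s6=0 s8=1 s2=1 clk=1 s4=1
  Δ1: clk:1→0
  (1Δ to stable)
t=8 Δ0: s3=1 s1=0 s5=0 s7=1 s6=0 s8=1 s2=1 clk=0 s4=1
  Δ1: clk:0→1
  Δ2: s5:0→1, s6:0→1
  Δ3: s8:1→0
  (3Δ to stable)
t=9 Δ0: s3=1 s1=0 s5=1 s7=1 s6=1 s8=0 s2=1 clk=1 s4=1
  Δ1: clk:1→0
  (1Δ to stable)
t=10 Δ0: s3=1 s1=0 s5=1 s7=1 s6=1 s8=0 s2=1 clk=0 s4=1
  Δ1: clk:0→1
  Δ2: s5:1→0, s6:1→0
  Δ3: s8:0→1
  (3Δ to stable)
t=11 Δ0: s3=1 s1=0 s5=0 s7=1 s6=0 s8=1 s2=1 clk=1 s4=1
  Δ1: clk:1→0
  (1Δ to stable)
t=12 Δ0: s3=1 s1=0 s5=0 s7=1 s6=0 s8=1 s2=1 clk=0 s4=1
  Δ1: clk:0→1
  Δ2: s5:0→1, s6:0→1
  Δ3: s8:1→0
  (3Δ to stable)
t=13 Δ0: s3=1 s1=0 s5=1 s7=1 s6=1 s8=0 s2=1 clk=1 s4=1
  Δ1: clk:1→0
  (1Δ to stable)
t=14 Δ0: s3=1 s1=0 s5=1 s7=1 s6=1 s8=0 s2=1 clk=0 s4=1
  Δ1: clk:0→1
  Δ2: s5:1→0, s6:1→0
  Δ3: s8:0→1
  (3Δ to stable)
t=15 Δ0: s3=1 s1=0 s5=0 s7=1 s6=0 s8=1 s2=1 clk=1 s4=1
  Δ1: clk:1→0
  (1Δ to stable)
t=16 Δ0: s3=1 s1=0 s5=0 s7=1 s6=0 s8=1 s2=1 clk=0 s4=1
  Δ1: clk:0→1
  Δ2: s5:0→1, s6:0→1
  Δ3: s8:1→0
  (3Δ to stable)
t=17 Δ0: s3=1 s1=0 s5=1 s7=1 s6=1 s8=0 s2=1 clk=1 s4=1
  Δ1: clk:1→0
  (1Δ to stable)
t=18 Δ0: s3=1 s1=0 s5=1 s7=1 s6=1 s8=0 s2=1 clk=0 s4=1
  Δ1: clk:0→1
  Δ2: s5:1→0, s6:1→0
  Δ3: s8:0→1
  (3Δ to stable)

1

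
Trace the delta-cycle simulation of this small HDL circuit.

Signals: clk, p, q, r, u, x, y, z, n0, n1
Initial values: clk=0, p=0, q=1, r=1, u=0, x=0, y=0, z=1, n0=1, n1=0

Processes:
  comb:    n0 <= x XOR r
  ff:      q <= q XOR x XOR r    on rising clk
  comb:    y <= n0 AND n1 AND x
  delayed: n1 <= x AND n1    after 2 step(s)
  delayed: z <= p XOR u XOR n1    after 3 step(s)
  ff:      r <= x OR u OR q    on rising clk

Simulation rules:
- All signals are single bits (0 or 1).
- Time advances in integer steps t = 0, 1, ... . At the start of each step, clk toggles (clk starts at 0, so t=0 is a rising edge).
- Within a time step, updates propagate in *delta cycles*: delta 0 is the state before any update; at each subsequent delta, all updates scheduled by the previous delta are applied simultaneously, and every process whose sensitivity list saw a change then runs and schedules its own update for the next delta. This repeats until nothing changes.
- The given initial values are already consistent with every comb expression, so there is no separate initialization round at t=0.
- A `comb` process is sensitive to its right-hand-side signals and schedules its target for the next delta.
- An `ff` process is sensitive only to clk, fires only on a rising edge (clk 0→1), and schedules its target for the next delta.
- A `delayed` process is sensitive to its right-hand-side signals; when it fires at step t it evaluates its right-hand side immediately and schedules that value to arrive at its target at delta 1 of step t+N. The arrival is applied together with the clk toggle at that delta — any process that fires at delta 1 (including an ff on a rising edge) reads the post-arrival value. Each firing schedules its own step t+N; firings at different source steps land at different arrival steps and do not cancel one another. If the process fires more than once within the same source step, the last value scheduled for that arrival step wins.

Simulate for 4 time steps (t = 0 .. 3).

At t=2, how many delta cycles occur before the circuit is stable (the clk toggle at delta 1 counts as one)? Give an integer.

3

t=0 Δ0: y=0 x=0 n0=1 u=0 p=0 r=1 q=1 n1=0 z=1 clk=0
  Δ1: clk:0→1
  Δ2: q:1→0
  (2Δ to stable)
t=1 Δ0: y=0 x=0 n0=1 u=0 p=0 r=1 q=0 n1=0 z=1 clk=1
  Δ1: clk:1→0
  (1Δ to stable)
t=2 Δ0: y=0 x=0 n0=1 u=0 p=0 r=1 q=0 n1=0 z=1 clk=0
  Δ1: clk:0→1
  Δ2: r:1→0, q:0→1
  Δ3: n0:1→0
  (3Δ to stable)
t=3 Δ0: y=0 x=0 n0=0 u=0 p=0 r=0 q=1 n1=0 z=1 clk=1
  Δ1: clk:1→0
  (1Δ to stable)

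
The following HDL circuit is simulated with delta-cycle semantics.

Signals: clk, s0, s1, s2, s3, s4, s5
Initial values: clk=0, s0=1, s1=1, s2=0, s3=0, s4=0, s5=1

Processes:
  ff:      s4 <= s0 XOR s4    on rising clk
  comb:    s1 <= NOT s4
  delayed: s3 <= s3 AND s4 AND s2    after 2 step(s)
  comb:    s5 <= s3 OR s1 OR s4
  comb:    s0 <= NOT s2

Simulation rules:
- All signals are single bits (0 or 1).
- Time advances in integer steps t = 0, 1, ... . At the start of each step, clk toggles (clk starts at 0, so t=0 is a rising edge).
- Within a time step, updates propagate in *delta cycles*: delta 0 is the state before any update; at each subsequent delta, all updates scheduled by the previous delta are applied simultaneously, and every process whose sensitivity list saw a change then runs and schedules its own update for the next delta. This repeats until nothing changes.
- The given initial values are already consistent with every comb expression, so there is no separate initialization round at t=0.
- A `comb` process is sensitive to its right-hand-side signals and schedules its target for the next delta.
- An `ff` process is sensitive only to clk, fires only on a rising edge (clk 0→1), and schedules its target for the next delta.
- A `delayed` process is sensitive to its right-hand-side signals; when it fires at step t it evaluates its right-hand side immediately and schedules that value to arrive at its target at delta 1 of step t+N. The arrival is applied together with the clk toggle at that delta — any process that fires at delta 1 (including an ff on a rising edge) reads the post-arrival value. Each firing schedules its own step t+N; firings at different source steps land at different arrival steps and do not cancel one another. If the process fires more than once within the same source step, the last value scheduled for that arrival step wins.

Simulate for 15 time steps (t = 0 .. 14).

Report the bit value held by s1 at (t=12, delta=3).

0

[bits: s5,clk,s0,s4,s1,s3,s2]
t=0: Δ0=1010100 Δ1=1110100 Δ2=1111100 Δ3=1111000 | 3Δ
t=1: Δ0=1111000 Δ1=1011000 | 1Δ
t=2: Δ0=1011000 Δ1=1111000 Δ2=1110000 Δ3=0110100 Δ4=1110100 | 4Δ
t=3: Δ0=1110100 Δ1=1010100 | 1Δ
t=4: Δ0=1010100 Δ1=1110100 Δ2=1111100 Δ3=1111000 | 3Δ
t=5: Δ0=1111000 Δ1=1011000 | 1Δ
t=6: Δ0=1011000 Δ1=1111000 Δ2=1110000 Δ3=0110100 Δ4=1110100 | 4Δ
t=7: Δ0=1110100 Δ1=1010100 | 1Δ
t=8: Δ0=1010100 Δ1=1110100 Δ2=1111100 Δ3=1111000 | 3Δ
t=9: Δ0=1111000 Δ1=1011000 | 1Δ
t=10: Δ0=1011000 Δ1=1111000 Δ2=1110000 Δ3=0110100 Δ4=1110100 | 4Δ
t=11: Δ0=1110100 Δ1=1010100 | 1Δ
t=12: Δ0=1010100 Δ1=1110100 Δ2=1111100 Δ3=1111000 | 3Δ
t=13: Δ0=1111000 Δ1=1011000 | 1Δ
t=14: Δ0=1011000 Δ1=1111000 Δ2=1110000 Δ3=0110100 Δ4=1110100 | 4Δ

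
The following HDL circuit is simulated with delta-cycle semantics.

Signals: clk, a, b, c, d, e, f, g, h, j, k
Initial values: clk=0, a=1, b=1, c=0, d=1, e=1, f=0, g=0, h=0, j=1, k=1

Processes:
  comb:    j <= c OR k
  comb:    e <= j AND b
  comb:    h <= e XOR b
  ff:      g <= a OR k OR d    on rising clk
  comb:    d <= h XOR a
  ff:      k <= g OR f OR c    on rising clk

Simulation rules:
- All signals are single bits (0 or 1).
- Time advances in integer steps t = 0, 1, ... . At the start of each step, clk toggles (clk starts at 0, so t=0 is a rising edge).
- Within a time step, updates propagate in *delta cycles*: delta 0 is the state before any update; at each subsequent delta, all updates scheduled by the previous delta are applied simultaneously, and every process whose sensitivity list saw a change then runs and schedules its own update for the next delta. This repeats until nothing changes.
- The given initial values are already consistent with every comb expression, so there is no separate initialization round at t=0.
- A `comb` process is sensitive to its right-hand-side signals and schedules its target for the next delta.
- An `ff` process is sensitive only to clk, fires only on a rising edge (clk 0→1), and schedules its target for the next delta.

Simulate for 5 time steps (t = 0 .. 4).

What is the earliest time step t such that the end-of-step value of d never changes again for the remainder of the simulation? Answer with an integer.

2

t0.Δ0 b=1 k=1 clk=0 d=1 j=1 e=1 h=0 f=0 a=1 c=0 g=0
t0.Δ1 b=1 k=1 clk=1 d=1 j=1 e=1 h=0 f=0 a=1 c=0 g=0
t0.Δ2 b=1 k=0 clk=1 d=1 j=1 e=1 h=0 f=0 a=1 c=0 g=1
t0.Δ3 b=1 k=0 clk=1 d=1 j=0 e=1 h=0 f=0 a=1 c=0 g=1
t0.Δ4 b=1 k=0 clk=1 d=1 j=0 e=0 h=0 f=0 a=1 c=0 g=1
t0.Δ5 b=1 k=0 clk=1 d=1 j=0 e=0 h=1 f=0 a=1 c=0 g=1
t0.Δ6 b=1 k=0 clk=1 d=0 j=0 e=0 h=1 f=0 a=1 c=0 g=1
t1.Δ0 b=1 k=0 clk=1 d=0 j=0 e=0 h=1 f=0 a=1 c=0 g=1
t1.Δ1 b=1 k=0 clk=0 d=0 j=0 e=0 h=1 f=0 a=1 c=0 g=1
t2.Δ0 b=1 k=0 clk=0 d=0 j=0 e=0 h=1 f=0 a=1 c=0 g=1
t2.Δ1 b=1 k=0 clk=1 d=0 j=0 e=0 h=1 f=0 a=1 c=0 g=1
t2.Δ2 b=1 k=1 clk=1 d=0 j=0 e=0 h=1 f=0 a=1 c=0 g=1
t2.Δ3 b=1 k=1 clk=1 d=0 j=1 e=0 h=1 f=0 a=1 c=0 g=1
t2.Δ4 b=1 k=1 clk=1 d=0 j=1 e=1 h=1 f=0 a=1 c=0 g=1
t2.Δ5 b=1 k=1 clk=1 d=0 j=1 e=1 h=0 f=0 a=1 c=0 g=1
t2.Δ6 b=1 k=1 clk=1 d=1 j=1 e=1 h=0 f=0 a=1 c=0 g=1
t3.Δ0 b=1 k=1 clk=1 d=1 j=1 e=1 h=0 f=0 a=1 c=0 g=1
t3.Δ1 b=1 k=1 clk=0 d=1 j=1 e=1 h=0 f=0 a=1 c=0 g=1
t4.Δ0 b=1 k=1 clk=0 d=1 j=1 e=1 h=0 f=0 a=1 c=0 g=1
t4.Δ1 b=1 k=1 clk=1 d=1 j=1 e=1 h=0 f=0 a=1 c=0 g=1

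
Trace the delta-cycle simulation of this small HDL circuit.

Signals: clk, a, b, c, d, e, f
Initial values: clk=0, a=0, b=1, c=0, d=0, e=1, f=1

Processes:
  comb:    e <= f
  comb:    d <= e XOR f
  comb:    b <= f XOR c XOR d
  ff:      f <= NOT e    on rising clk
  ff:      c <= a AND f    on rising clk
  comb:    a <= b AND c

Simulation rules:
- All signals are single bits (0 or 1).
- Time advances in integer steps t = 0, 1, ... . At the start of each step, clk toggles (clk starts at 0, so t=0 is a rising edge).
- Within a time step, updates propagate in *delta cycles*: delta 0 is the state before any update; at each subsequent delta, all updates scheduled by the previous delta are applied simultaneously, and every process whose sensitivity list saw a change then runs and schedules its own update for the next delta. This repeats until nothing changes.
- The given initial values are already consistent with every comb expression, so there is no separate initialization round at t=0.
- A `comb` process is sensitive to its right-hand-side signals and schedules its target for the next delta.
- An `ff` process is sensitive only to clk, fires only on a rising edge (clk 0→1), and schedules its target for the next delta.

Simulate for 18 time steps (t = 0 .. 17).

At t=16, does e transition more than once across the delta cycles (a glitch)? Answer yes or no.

t=0 Δ0: b=1 d=0 e=1 f=1 a=0 clk=0 c=0
  Δ1: clk:0→1
  Δ2: f:1→0
  Δ3: b:1→0, d:0→1, e:1→0
  Δ4: b:0→1, d:1→0
  Δ5: b:1→0
  (5Δ to stable)
t=1 Δ0: b=0 d=0 e=0 f=0 a=0 clk=1 c=0
  Δ1: clk:1→0
  (1Δ to stable)
t=2 Δ0: b=0 d=0 e=0 f=0 a=0 clk=0 c=0
  Δ1: clk:0→1
  Δ2: f:0→1
  Δ3: b:0→1, d:0→1, e:0→1
  Δ4: b:1→0, d:1→0
  Δ5: b:0→1
  (5Δ to stable)
t=3 Δ0: b=1 d=0 e=1 f=1 a=0 clk=1 c=0
  Δ1: clk:1→0
  (1Δ to stable)
t=4 Δ0: b=1 d=0 e=1 f=1 a=0 clk=0 c=0
  Δ1: clk:0→1
  Δ2: f:1→0
  Δ3: b:1→0, d:0→1, e:1→0
  Δ4: b:0→1, d:1→0
  Δ5: b:1→0
  (5Δ to stable)
t=5 Δ0: b=0 d=0 e=0 f=0 a=0 clk=1 c=0
  Δ1: clk:1→0
  (1Δ to stable)
t=6 Δ0: b=0 d=0 e=0 f=0 a=0 clk=0 c=0
  Δ1: clk:0→1
  Δ2: f:0→1
  Δ3: b:0→1, d:0→1, e:0→1
  Δ4: b:1→0, d:1→0
  Δ5: b:0→1
  (5Δ to stable)
t=7 Δ0: b=1 d=0 e=1 f=1 a=0 clk=1 c=0
  Δ1: clk:1→0
  (1Δ to stable)
t=8 Δ0: b=1 d=0 e=1 f=1 a=0 clk=0 c=0
  Δ1: clk:0→1
  Δ2: f:1→0
  Δ3: b:1→0, d:0→1, e:1→0
  Δ4: b:0→1, d:1→0
  Δ5: b:1→0
  (5Δ to stable)
t=9 Δ0: b=0 d=0 e=0 f=0 a=0 clk=1 c=0
  Δ1: clk:1→0
  (1Δ to stable)
t=10 Δ0: b=0 d=0 e=0 f=0 a=0 clk=0 c=0
  Δ1: clk:0→1
  Δ2: f:0→1
  Δ3: b:0→1, d:0→1, e:0→1
  Δ4: b:1→0, d:1→0
  Δ5: b:0→1
  (5Δ to stable)
t=11 Δ0: b=1 d=0 e=1 f=1 a=0 clk=1 c=0
  Δ1: clk:1→0
  (1Δ to stable)
t=12 Δ0: b=1 d=0 e=1 f=1 a=0 clk=0 c=0
  Δ1: clk:0→1
  Δ2: f:1→0
  Δ3: b:1→0, d:0→1, e:1→0
  Δ4: b:0→1, d:1→0
  Δ5: b:1→0
  (5Δ to stable)
t=13 Δ0: b=0 d=0 e=0 f=0 a=0 clk=1 c=0
  Δ1: clk:1→0
  (1Δ to stable)
t=14 Δ0: b=0 d=0 e=0 f=0 a=0 clk=0 c=0
  Δ1: clk:0→1
  Δ2: f:0→1
  Δ3: b:0→1, d:0→1, e:0→1
  Δ4: b:1→0, d:1→0
  Δ5: b:0→1
  (5Δ to stable)
t=15 Δ0: b=1 d=0 e=1 f=1 a=0 clk=1 c=0
  Δ1: clk:1→0
  (1Δ to stable)
t=16 Δ0: b=1 d=0 e=1 f=1 a=0 clk=0 c=0
  Δ1: clk:0→1
  Δ2: f:1→0
  Δ3: b:1→0, d:0→1, e:1→0
  Δ4: b:0→1, d:1→0
  Δ5: b:1→0
  (5Δ to stable)
t=17 Δ0: b=0 d=0 e=0 f=0 a=0 clk=1 c=0
  Δ1: clk:1→0
  (1Δ to stable)

no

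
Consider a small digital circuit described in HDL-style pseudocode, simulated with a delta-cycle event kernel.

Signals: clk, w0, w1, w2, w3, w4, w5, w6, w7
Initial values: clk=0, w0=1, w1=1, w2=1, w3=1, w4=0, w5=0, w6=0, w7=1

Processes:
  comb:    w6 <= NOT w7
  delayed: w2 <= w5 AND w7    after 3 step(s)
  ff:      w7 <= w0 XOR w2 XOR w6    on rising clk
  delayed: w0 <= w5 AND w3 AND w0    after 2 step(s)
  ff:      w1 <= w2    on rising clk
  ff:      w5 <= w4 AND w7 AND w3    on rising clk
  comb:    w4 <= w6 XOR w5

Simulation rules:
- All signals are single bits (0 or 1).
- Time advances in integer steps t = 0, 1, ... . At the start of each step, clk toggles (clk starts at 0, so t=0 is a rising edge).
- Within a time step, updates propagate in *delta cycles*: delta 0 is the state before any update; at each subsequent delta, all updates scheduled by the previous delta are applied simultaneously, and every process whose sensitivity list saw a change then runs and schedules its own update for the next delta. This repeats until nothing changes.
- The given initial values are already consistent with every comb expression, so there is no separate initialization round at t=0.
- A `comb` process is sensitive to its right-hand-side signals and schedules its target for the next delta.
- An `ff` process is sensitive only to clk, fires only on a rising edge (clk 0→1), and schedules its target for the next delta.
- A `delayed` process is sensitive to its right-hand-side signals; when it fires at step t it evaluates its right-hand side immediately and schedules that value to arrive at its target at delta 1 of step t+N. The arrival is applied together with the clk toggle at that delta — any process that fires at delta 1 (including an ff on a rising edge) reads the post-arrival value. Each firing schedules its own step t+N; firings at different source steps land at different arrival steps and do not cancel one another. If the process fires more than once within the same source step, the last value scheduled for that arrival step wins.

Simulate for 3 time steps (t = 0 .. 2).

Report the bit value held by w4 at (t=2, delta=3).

[bits: w6,w2,w7,w5,w3,w0,w4,w1,clk]
t=0: Δ0=011011010 Δ1=011011011 Δ2=010011011 Δ3=110011011 Δ4=110011111 | 4Δ
t=1: Δ0=110011111 Δ1=110011110 | 1Δ
t=2: Δ0=110011110 Δ1=110011111 Δ2=111011111 Δ3=011011111 Δ4=011011011 | 4Δ

1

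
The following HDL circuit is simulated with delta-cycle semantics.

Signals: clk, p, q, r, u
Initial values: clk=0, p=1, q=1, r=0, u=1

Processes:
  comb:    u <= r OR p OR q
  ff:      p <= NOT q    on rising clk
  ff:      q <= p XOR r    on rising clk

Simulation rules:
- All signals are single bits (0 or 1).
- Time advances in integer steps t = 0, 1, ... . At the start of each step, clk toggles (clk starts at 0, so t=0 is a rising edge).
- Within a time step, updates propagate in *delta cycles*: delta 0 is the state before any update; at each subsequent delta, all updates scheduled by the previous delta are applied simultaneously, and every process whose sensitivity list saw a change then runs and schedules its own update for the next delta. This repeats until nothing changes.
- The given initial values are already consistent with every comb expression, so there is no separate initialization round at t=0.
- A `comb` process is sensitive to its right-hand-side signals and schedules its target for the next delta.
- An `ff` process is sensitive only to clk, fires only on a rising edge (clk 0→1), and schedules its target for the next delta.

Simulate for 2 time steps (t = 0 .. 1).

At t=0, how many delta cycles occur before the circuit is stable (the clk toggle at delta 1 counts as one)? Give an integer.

[bits: r,u,p,clk,q]
t=0: Δ0=01101 Δ1=01111 Δ2=01011 | 2Δ
t=1: Δ0=01011 Δ1=01001 | 1Δ

2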